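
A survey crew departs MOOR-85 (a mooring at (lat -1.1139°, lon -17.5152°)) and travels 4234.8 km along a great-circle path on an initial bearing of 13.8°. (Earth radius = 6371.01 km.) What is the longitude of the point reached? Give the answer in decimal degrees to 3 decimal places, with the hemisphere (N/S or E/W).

δ = d/R = 4234.8/6371.01 = 0.664698 rad
φ₂ = arcsin(sin φ₁ cos δ + cos φ₁ sin δ cos θ)
   = arcsin(-0.01944·0.78710 + 0.99981·0.61682·0.97113) = 35.70431°
λ₂ = λ₁ + atan2(sin θ sin δ cos φ₁, cos δ − sin φ₁ sin φ₂) = -7.07618°

7.076°W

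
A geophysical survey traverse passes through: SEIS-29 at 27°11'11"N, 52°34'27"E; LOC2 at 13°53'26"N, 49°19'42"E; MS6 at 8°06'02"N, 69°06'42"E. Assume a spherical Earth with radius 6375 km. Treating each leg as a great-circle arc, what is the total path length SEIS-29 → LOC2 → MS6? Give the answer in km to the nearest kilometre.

3771 km

SEIS-29: φ = +27.18639°, λ = +52.57417°
LOC2: φ = +13.89056°, λ = +49.32833°
MS6: φ = +8.10056°, λ = +69.11167°
SEIS-29→LOC2: c = 0.238005 rad, d = 1517.28 km
LOC2→MS6: c = 0.353476 rad, d = 2253.41 km
Total = 1517.28 + 2253.41 = 3770.69 km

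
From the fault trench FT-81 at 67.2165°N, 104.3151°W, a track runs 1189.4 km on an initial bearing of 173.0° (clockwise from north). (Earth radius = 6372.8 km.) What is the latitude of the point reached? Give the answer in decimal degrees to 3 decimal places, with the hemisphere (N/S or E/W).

56.579°N

δ = d/R = 1189.4/6372.8 = 0.186637 rad
φ₂ = arcsin(sin φ₁ cos δ + cos φ₁ sin δ cos θ)
   = arcsin(0.92197·0.98263 + 0.38725·0.18556·-0.99255) = 56.57867°
λ₂ = λ₁ + atan2(sin θ sin δ cos φ₁, cos δ − sin φ₁ sin φ₂) = -101.96208°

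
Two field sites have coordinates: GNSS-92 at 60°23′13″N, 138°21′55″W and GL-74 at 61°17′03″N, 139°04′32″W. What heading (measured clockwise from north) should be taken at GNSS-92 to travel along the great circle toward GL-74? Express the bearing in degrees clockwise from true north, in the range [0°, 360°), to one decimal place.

339.2°

GNSS-92: φ = +60.38694°, λ = -138.36528°
GL-74: φ = +61.28417°, λ = -139.07556°
Δλ = -0.7103°
y = sin Δλ · cos φ₂ = -0.005956
x = cos φ₁ sin φ₂ − sin φ₁ cos φ₂ cos Δλ = 0.015691
θ = atan2(y, x) = -20.7860° → 339.2140° (mod 360°)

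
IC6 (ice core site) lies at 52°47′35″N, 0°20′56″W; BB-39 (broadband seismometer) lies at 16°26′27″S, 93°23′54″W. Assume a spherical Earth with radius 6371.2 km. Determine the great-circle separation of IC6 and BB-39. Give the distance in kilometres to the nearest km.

11659 km

IC6: φ = +52.79306°, λ = -0.34889°
BB-39: φ = -16.44083°, λ = -93.39833°
Δφ = -69.2339°,  Δλ = -93.0494°
a = sin²(Δφ/2) + cos φ₁ cos φ₂ sin²(Δλ/2) = 0.628135
c = 2·arcsin(√a) = 1.829958 rad = 104.8489°
d = R·c = 6371.2 × 1.829958 = 11659.0 km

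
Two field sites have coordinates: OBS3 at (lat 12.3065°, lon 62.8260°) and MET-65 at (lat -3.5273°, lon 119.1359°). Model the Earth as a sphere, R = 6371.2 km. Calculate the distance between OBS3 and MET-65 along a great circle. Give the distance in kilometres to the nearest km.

6465 km

Δφ = -15.8338°,  Δλ = 56.3099°
a = sin²(Δφ/2) + cos φ₁ cos φ₂ sin²(Δλ/2) = 0.236093
c = 2·arcsin(√a) = 1.014771 rad = 58.1421°
d = R·c = 6371.2 × 1.014771 = 6465.3 km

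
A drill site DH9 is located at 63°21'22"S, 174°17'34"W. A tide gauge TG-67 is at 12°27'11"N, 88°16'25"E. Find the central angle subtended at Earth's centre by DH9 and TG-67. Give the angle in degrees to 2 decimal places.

DH9: φ = -63.35611°, λ = -174.29278°
TG-67: φ = +12.45306°, λ = +88.27361°
Δφ = 75.8092°,  Δλ = -97.4336°
a = sin²(Δφ/2) + cos φ₁ cos φ₂ sin²(Δλ/2) = 0.624697
c = 2·arcsin(√a) = 1.822851 rad = 104.4417°

104.44°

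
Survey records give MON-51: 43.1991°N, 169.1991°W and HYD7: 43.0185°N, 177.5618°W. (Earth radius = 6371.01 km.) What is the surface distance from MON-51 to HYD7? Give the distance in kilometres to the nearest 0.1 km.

678.9 km

Δφ = -0.1806°,  Δλ = -8.3627°
a = sin²(Δφ/2) + cos φ₁ cos φ₂ sin²(Δλ/2) = 0.002836
c = 2·arcsin(√a) = 0.106559 rad = 6.1054°
d = R·c = 6371.01 × 0.106559 = 678.9 km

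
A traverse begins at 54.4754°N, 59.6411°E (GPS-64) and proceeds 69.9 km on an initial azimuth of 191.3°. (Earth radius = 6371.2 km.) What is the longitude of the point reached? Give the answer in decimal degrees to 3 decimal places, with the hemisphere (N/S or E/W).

59.432°E

δ = d/R = 69.9/6371.2 = 0.010971 rad
φ₂ = arcsin(sin φ₁ cos δ + cos φ₁ sin δ cos θ)
   = arcsin(0.81387·0.99994 + 0.58105·0.01097·-0.98061) = 53.85880°
λ₂ = λ₁ + atan2(sin θ sin δ cos φ₁, cos δ − sin φ₁ sin φ₂) = 59.43226°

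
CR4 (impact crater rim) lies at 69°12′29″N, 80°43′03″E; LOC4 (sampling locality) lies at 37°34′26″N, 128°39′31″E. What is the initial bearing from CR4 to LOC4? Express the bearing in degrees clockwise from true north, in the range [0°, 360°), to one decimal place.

CR4: φ = +69.20806°, λ = +80.71750°
LOC4: φ = +37.57389°, λ = +128.65861°
Δλ = 47.9411°
y = sin Δλ · cos φ₂ = 0.588447
x = cos φ₁ sin φ₂ − sin φ₁ cos φ₂ cos Δλ = -0.279901
θ = atan2(y, x) = 115.4386° → 115.4386° (mod 360°)

115.4°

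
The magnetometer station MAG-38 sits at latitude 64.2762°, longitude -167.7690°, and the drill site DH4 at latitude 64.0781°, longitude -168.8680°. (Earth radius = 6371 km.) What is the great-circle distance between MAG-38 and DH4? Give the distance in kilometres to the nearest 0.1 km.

Δφ = -0.1981°,  Δλ = -1.0990°
a = sin²(Δφ/2) + cos φ₁ cos φ₂ sin²(Δλ/2) = 0.000020
c = 2·arcsin(√a) = 0.009042 rad = 0.5181°
d = R·c = 6371 × 0.009042 = 57.6 km

57.6 km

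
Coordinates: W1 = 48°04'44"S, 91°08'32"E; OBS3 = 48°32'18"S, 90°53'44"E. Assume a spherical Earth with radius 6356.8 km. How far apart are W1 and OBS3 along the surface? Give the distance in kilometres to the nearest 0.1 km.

W1: φ = -48.07889°, λ = +91.14222°
OBS3: φ = -48.53833°, λ = +90.89556°
Δφ = -0.4594°,  Δλ = -0.2467°
a = sin²(Δφ/2) + cos φ₁ cos φ₂ sin²(Δλ/2) = 0.000018
c = 2·arcsin(√a) = 0.008515 rad = 0.4879°
d = R·c = 6356.8 × 0.008515 = 54.1 km

54.1 km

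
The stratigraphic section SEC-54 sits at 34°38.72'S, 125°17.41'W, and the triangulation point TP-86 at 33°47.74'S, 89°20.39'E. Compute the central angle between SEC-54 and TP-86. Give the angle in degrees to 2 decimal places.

104.26°

SEC-54: φ = -34.64533°, λ = -125.29017°
TP-86: φ = -33.79567°, λ = +89.33983°
Δφ = 0.8497°,  Δλ = -145.3700°
a = sin²(Δφ/2) + cos φ₁ cos φ₂ sin²(Δλ/2) = 0.623169
c = 2·arcsin(√a) = 1.819697 rad = 104.2610°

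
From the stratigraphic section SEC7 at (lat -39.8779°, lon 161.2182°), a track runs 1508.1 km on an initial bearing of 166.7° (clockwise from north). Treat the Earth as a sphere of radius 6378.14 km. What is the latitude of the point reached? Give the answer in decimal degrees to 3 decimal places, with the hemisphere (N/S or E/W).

δ = d/R = 1508.1/6378.14 = 0.236448 rad
φ₂ = arcsin(sin φ₁ cos δ + cos φ₁ sin δ cos θ)
   = arcsin(-0.64115·0.97218 + 0.76741·0.23425·-0.97318) = -52.96427°
λ₂ = λ₁ + atan2(sin θ sin δ cos φ₁, cos δ − sin φ₁ sin φ₂) = 166.35136°

52.964°S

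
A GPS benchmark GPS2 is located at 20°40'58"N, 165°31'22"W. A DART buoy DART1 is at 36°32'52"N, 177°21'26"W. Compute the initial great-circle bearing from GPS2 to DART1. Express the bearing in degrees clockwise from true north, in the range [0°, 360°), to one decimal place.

329.5°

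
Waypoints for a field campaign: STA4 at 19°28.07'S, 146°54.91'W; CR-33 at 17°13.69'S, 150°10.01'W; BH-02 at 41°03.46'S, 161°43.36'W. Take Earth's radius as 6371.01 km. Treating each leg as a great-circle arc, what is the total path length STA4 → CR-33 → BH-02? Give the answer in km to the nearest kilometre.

3295 km

STA4: φ = -19.46783°, λ = -146.91517°
CR-33: φ = -17.22817°, λ = -150.16683°
BH-02: φ = -41.05767°, λ = -161.72267°
STA4→CR-33: c = 0.066551 rad, d = 424.00 km
CR-33→BH-02: c = 0.450676 rad, d = 2871.26 km
Total = 424.00 + 2871.26 = 3295.26 km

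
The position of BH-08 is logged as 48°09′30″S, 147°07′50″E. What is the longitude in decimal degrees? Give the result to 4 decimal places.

147° + 7′/60 + 50″/3600 = 147 + 0.11667 + 0.01389 = 147.1306°

147.1306°E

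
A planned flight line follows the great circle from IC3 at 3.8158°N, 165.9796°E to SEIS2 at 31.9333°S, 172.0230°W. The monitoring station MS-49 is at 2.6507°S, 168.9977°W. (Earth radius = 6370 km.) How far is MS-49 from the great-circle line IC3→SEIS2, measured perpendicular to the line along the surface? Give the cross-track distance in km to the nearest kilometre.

2071 km

δ₁₃ = central angle IC3→MS-49 = 0.450828 rad  (haversine)
θ₁₃ = bearing IC3→MS-49 = 104.132°,  θ₁₂ = bearing IC3→SEIS2 = 151.279°
dₓₜ = R·arcsin(sin δ₁₃ · sin(θ₁₃ − θ₁₂)) = 6370·arcsin(0.43571·sin(-47.147°)) = -2071.013 km
|dₓₜ| = 2071.013 km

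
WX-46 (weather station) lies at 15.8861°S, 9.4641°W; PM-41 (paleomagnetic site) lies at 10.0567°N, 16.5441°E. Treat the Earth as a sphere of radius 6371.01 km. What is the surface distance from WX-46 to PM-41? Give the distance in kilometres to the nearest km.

4064 km

Δφ = 25.9428°,  Δλ = 26.0082°
a = sin²(Δφ/2) + cos φ₁ cos φ₂ sin²(Δλ/2) = 0.098337
c = 2·arcsin(√a) = 0.637936 rad = 36.5510°
d = R·c = 6371.01 × 0.637936 = 4064.3 km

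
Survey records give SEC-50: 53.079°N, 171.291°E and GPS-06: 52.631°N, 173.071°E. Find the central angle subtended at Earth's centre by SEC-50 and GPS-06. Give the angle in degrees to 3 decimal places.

Δφ = -0.4480°,  Δλ = 1.7800°
a = sin²(Δφ/2) + cos φ₁ cos φ₂ sin²(Δλ/2) = 0.000103
c = 2·arcsin(√a) = 0.020323 rad = 1.1644°

1.164°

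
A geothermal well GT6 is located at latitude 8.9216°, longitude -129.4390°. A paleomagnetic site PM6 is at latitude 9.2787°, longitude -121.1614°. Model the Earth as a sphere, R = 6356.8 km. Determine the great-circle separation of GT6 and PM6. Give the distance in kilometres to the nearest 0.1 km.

Δφ = 0.3571°,  Δλ = 8.2776°
a = sin²(Δφ/2) + cos φ₁ cos φ₂ sin²(Δλ/2) = 0.005088
c = 2·arcsin(√a) = 0.142786 rad = 8.1810°
d = R·c = 6356.8 × 0.142786 = 907.7 km

907.7 km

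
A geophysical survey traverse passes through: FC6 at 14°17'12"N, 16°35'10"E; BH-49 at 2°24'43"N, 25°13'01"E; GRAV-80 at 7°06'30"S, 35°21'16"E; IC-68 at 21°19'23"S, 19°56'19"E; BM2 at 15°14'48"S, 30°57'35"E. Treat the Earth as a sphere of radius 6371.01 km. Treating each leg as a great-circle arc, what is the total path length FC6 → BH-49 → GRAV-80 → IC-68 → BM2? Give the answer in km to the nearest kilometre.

FC6: φ = +14.28667°, λ = +16.58611°
BH-49: φ = +2.41194°, λ = +25.21694°
GRAV-80: φ = -7.10833°, λ = +35.35444°
IC-68: φ = -21.32306°, λ = +19.93861°
BM2: φ = -15.24667°, λ = +30.95972°
FC6→BH-49: c = 0.255110 rad, d = 1625.31 km
BH-49→GRAV-80: c = 0.242465 rad, d = 1544.75 km
GRAV-80→IC-68: c = 0.359352 rad, d = 2289.44 km
IC-68→BM2: c = 0.211078 rad, d = 1344.78 km
Total = 1625.31 + 1544.75 + 2289.44 + 1344.78 = 6804.27 km

6804 km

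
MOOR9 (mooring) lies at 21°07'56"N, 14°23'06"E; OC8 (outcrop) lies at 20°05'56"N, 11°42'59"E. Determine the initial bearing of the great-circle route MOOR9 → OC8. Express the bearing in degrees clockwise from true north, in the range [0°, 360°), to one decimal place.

MOOR9: φ = +21.13222°, λ = +14.38500°
OC8: φ = +20.09889°, λ = +11.71639°
Δλ = -2.6686°
y = sin Δλ · cos φ₂ = -0.043724
x = cos φ₁ sin φ₂ − sin φ₁ cos φ₂ cos Δλ = -0.017667
θ = atan2(y, x) = -112.0015° → 247.9985° (mod 360°)

248.0°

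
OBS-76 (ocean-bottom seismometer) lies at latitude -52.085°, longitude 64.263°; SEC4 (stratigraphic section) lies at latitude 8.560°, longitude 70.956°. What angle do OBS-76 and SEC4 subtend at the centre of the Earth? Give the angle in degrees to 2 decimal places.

Δφ = 60.6450°,  Δλ = 6.6930°
a = sin²(Δφ/2) + cos φ₁ cos φ₂ sin²(Δλ/2) = 0.256961
c = 2·arcsin(√a) = 1.063200 rad = 60.9169°

60.92°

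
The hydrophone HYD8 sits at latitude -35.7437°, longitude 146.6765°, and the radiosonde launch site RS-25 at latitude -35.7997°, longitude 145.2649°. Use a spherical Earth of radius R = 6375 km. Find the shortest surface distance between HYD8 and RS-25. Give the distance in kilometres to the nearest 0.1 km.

Δφ = -0.0560°,  Δλ = -1.4116°
a = sin²(Δφ/2) + cos φ₁ cos φ₂ sin²(Δλ/2) = 0.000100
c = 2·arcsin(√a) = 0.020013 rad = 1.1467°
d = R·c = 6375 × 0.020013 = 127.6 km

127.6 km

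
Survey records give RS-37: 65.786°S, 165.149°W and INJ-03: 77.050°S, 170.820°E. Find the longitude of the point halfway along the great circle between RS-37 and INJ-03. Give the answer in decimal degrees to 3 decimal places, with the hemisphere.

Bx = cos φ₂ cos Δλ = 0.204677,  By = cos φ₂ sin Δλ = -0.091261
φₘ = atan2(sin φ₁ + sin φ₂, √((cos φ₁ + Bx)² + By²)) = -71.76490°
λₘ = λ₁ + atan2(By, cos φ₁ + Bx) = -173.59201°

173.592°W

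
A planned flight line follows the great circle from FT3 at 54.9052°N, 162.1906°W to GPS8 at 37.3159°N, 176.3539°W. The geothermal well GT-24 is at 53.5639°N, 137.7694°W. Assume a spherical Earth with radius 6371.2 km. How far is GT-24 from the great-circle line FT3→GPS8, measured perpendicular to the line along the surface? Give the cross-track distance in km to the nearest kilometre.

δ₁₃ = central angle FT3→GT-24 = 0.248935 rad  (haversine)
θ₁₃ = bearing FT3→GT-24 = 85.327°,  θ₁₂ = bearing FT3→GPS8 = 214.569°
dₓₜ = R·arcsin(sin δ₁₃ · sin(θ₁₃ − θ₁₂)) = 6371.2·arcsin(0.24637·sin(-129.242°)) = -1223.194 km
|dₓₜ| = 1223.194 km

1223 km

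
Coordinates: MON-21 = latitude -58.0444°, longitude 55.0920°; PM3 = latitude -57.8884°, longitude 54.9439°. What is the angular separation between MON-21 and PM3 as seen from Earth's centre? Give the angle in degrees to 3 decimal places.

Δφ = 0.1560°,  Δλ = -0.1481°
a = sin²(Δφ/2) + cos φ₁ cos φ₂ sin²(Δλ/2) = 0.000002
c = 2·arcsin(√a) = 0.003048 rad = 0.1747°

0.175°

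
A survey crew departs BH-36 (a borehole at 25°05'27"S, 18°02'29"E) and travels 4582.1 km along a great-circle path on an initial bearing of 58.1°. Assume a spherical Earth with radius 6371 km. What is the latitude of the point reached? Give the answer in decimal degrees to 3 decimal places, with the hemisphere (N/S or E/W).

BH-36: φ = -25.09083°, λ = +18.04139°
δ = d/R = 4582.1/6371 = 0.719212 rad
φ₂ = arcsin(sin φ₁ cos δ + cos φ₁ sin δ cos θ)
   = arcsin(-0.42405·0.75233 + 0.90564·0.65879·0.52844) = -0.21467°
λ₂ = λ₁ + atan2(sin θ sin δ cos φ₁, cos δ − sin φ₁ sin φ₂) = 52.04877°

0.215°S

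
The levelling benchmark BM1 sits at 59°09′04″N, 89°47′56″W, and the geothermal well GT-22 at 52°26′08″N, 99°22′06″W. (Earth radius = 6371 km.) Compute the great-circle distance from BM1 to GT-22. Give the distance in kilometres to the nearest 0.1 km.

954.9 km

BM1: φ = +59.15111°, λ = -89.79889°
GT-22: φ = +52.43556°, λ = -99.36833°
Δφ = -6.7156°,  Δλ = -9.5694°
a = sin²(Δφ/2) + cos φ₁ cos φ₂ sin²(Δλ/2) = 0.005606
c = 2·arcsin(√a) = 0.149881 rad = 8.5876°
d = R·c = 6371 × 0.149881 = 954.9 km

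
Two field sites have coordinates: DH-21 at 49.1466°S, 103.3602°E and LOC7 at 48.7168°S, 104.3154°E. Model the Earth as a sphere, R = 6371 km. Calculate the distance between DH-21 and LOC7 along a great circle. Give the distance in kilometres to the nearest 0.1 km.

84.6 km

Δφ = 0.4298°,  Δλ = 0.9552°
a = sin²(Δφ/2) + cos φ₁ cos φ₂ sin²(Δλ/2) = 0.000044
c = 2·arcsin(√a) = 0.013275 rad = 0.7606°
d = R·c = 6371 × 0.013275 = 84.6 km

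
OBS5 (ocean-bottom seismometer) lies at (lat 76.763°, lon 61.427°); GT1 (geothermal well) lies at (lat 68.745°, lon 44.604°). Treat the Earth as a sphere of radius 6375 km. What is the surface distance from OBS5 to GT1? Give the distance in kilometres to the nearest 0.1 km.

Δφ = -8.0180°,  Δλ = -16.8230°
a = sin²(Δφ/2) + cos φ₁ cos φ₂ sin²(Δλ/2) = 0.006664
c = 2·arcsin(√a) = 0.163450 rad = 9.3650°
d = R·c = 6375 × 0.163450 = 1042.0 km

1042.0 km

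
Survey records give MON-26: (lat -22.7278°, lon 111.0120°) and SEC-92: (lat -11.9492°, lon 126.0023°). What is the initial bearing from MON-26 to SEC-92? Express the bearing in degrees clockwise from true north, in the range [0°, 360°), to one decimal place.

Δλ = 14.9903°
y = sin Δλ · cos φ₂ = 0.253051
x = cos φ₁ sin φ₂ − sin φ₁ cos φ₂ cos Δλ = 0.174152
θ = atan2(y, x) = 55.4640° → 55.4640° (mod 360°)

55.5°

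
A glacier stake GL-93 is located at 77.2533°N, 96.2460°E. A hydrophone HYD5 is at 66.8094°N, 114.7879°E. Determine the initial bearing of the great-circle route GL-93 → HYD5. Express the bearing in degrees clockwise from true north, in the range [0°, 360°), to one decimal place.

Δλ = 18.5419°
y = sin Δλ · cos φ₂ = 0.125225
x = cos φ₁ sin φ₂ − sin φ₁ cos φ₂ cos Δλ = -0.161335
θ = atan2(y, x) = 142.1822° → 142.1822° (mod 360°)

142.2°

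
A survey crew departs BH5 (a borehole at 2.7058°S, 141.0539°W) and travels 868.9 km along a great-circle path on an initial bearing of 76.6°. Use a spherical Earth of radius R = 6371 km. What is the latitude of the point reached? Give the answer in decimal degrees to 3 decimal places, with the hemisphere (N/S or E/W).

0.876°S

δ = d/R = 868.9/6371 = 0.136384 rad
φ₂ = arcsin(sin φ₁ cos δ + cos φ₁ sin δ cos θ)
   = arcsin(-0.04721·0.99071 + 0.99889·0.13596·0.23175) = -0.87641°
λ₂ = λ₁ + atan2(sin θ sin δ cos φ₁, cos δ − sin φ₁ sin φ₂) = -133.45281°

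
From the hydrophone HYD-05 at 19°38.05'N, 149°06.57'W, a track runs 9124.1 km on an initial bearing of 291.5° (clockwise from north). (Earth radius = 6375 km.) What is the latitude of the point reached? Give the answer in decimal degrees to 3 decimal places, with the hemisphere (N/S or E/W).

22.866°N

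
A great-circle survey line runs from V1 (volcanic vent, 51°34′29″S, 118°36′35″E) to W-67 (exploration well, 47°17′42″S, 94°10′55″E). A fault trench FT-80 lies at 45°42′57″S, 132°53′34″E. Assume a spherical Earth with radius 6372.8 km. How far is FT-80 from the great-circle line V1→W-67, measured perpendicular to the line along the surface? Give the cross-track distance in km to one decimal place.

646.8 km

V1: φ = -51.57472°, λ = +118.60972°
W-67: φ = -47.29500°, λ = +94.18194°
FT-80: φ = -45.71583°, λ = +132.89278°
δ₁₃ = central angle V1→FT-80 = 0.193367 rad  (haversine)
θ₁₃ = bearing V1→FT-80 = 63.691°,  θ₁₂ = bearing V1→W-67 = 275.511°
dₓₜ = R·arcsin(sin δ₁₃ · sin(θ₁₃ − θ₁₂)) = 6372.8·arcsin(0.19216·sin(-211.821°)) = 646.807 km
|dₓₜ| = 646.807 km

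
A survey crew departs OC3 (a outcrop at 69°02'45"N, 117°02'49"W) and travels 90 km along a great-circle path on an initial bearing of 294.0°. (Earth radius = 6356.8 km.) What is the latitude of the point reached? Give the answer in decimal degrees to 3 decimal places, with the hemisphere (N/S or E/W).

69.363°N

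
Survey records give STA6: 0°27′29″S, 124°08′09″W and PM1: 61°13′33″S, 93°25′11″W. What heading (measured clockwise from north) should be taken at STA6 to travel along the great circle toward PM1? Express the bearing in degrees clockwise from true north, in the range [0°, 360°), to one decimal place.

164.3°

STA6: φ = -0.45806°, λ = -124.13583°
PM1: φ = -61.22583°, λ = -93.41972°
Δλ = 30.7161°
y = sin Δλ · cos φ₂ = 0.245871
x = cos φ₁ sin φ₂ − sin φ₁ cos φ₂ cos Δλ = -0.873187
θ = atan2(y, x) = 164.2739° → 164.2739° (mod 360°)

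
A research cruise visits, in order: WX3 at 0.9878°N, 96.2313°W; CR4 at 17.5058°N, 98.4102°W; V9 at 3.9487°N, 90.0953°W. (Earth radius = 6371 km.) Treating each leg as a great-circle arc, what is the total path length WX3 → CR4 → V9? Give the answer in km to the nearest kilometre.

WX3→CR4: c = 0.290709 rad, d = 1852.10 km
CR4→V9: c = 0.276064 rad, d = 1758.81 km
Total = 1852.10 + 1758.81 = 3610.91 km

3611 km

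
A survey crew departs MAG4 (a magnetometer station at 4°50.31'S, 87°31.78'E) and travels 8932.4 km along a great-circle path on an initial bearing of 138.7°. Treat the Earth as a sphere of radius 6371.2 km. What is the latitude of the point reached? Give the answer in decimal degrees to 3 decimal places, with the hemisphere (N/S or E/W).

48.774°S

MAG4: φ = -4.83850°, λ = +87.52967°
δ = d/R = 8932.4/6371.2 = 1.401996 rad
φ₂ = arcsin(sin φ₁ cos δ + cos φ₁ sin δ cos θ)
   = arcsin(-0.08435·0.16800 + 0.99644·0.98579·-0.75126) = -48.77415°
λ₂ = λ₁ + atan2(sin θ sin δ cos φ₁, cos δ − sin φ₁ sin φ₂) = 168.36773°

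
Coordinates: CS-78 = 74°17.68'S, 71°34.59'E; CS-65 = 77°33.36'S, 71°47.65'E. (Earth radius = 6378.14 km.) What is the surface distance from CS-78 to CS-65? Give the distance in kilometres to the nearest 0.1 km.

363.1 km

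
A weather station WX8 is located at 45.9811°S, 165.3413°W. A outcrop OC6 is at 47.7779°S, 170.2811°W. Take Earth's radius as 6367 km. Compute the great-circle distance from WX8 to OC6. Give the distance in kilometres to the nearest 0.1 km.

424.9 km

Δφ = -1.7968°,  Δλ = -4.9398°
a = sin²(Δφ/2) + cos φ₁ cos φ₂ sin²(Δλ/2) = 0.001113
c = 2·arcsin(√a) = 0.066738 rad = 3.8238°
d = R·c = 6367 × 0.066738 = 424.9 km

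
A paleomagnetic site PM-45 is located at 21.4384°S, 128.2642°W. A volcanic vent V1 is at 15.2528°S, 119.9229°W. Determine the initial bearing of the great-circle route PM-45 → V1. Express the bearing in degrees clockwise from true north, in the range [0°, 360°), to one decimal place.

53.4°

Δλ = 8.3413°
y = sin Δλ · cos φ₂ = 0.139959
x = cos φ₁ sin φ₂ − sin φ₁ cos φ₂ cos Δλ = 0.104019
θ = atan2(y, x) = 53.3799° → 53.3799° (mod 360°)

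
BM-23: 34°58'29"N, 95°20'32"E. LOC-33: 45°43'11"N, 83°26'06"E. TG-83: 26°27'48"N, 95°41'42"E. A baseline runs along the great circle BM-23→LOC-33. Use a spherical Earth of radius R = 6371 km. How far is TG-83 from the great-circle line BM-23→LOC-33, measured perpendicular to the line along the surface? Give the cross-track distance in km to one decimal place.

BM-23: φ = +34.97472°, λ = +95.34222°
LOC-33: φ = +45.71972°, λ = +83.43500°
TG-83: φ = +26.46333°, λ = +95.69500°
δ₁₃ = central angle BM-23→TG-83 = 0.148646 rad  (haversine)
θ₁₃ = bearing BM-23→TG-83 = 177.867°,  θ₁₂ = bearing BM-23→LOC-33 = 323.553°
dₓₜ = R·arcsin(sin δ₁₃ · sin(θ₁₃ − θ₁₂)) = 6371·arcsin(0.14810·sin(-145.686°)) = -532.523 km
|dₓₜ| = 532.523 km

532.5 km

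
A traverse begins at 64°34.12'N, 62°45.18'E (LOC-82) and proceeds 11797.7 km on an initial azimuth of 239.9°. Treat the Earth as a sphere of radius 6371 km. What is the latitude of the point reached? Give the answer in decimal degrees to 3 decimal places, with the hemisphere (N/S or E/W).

27.216°S

LOC-82: φ = +64.56867°, λ = +62.75300°
δ = d/R = 11797.7/6371 = 1.851782 rad
φ₂ = arcsin(sin φ₁ cos δ + cos φ₁ sin δ cos θ)
   = arcsin(0.90310·-0.27730 + 0.42943·0.96078·-0.50151) = -27.21619°
λ₂ = λ₁ + atan2(sin θ sin δ cos φ₁, cos δ − sin φ₁ sin φ₂) = -6.42778°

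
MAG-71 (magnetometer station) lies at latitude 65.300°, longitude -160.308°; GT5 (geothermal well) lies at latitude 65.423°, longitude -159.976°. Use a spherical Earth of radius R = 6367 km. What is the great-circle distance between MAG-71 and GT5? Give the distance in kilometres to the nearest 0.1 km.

Δφ = 0.1230°,  Δλ = 0.3320°
a = sin²(Δφ/2) + cos φ₁ cos φ₂ sin²(Δλ/2) = 0.000003
c = 2·arcsin(√a) = 0.003232 rad = 0.1852°
d = R·c = 6367 × 0.003232 = 20.6 km

20.6 km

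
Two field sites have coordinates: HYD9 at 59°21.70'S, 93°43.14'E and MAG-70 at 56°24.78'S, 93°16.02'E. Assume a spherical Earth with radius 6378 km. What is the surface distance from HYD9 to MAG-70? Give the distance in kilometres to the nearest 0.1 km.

329.3 km

HYD9: φ = -59.36167°, λ = +93.71900°
MAG-70: φ = -56.41300°, λ = +93.26700°
Δφ = 2.9487°,  Δλ = -0.4520°
a = sin²(Δφ/2) + cos φ₁ cos φ₂ sin²(Δλ/2) = 0.000666
c = 2·arcsin(√a) = 0.051634 rad = 2.9584°
d = R·c = 6378 × 0.051634 = 329.3 km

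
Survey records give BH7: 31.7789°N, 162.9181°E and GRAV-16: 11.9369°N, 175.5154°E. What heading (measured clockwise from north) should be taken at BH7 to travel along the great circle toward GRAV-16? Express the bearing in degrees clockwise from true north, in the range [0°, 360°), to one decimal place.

Δλ = 12.5973°
y = sin Δλ · cos φ₂ = 0.213381
x = cos φ₁ sin φ₂ − sin φ₁ cos φ₂ cos Δλ = -0.327024
θ = atan2(y, x) = 146.8758° → 146.8758° (mod 360°)

146.9°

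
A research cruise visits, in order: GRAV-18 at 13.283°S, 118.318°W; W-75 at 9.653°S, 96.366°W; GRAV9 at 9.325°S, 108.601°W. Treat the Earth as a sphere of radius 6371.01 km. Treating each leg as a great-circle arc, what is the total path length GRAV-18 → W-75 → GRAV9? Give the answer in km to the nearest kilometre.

GRAV-18→W-75: c = 0.380633 rad, d = 2425.01 km
W-75→GRAV9: c = 0.210686 rad, d = 1342.28 km
Total = 2425.01 + 1342.28 = 3767.30 km

3767 km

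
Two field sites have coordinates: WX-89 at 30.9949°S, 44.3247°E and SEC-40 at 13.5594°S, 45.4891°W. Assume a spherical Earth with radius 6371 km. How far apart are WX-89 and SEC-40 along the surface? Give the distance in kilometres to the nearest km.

Δφ = 17.4355°,  Δλ = -89.8138°
a = sin²(Δφ/2) + cos φ₁ cos φ₂ sin²(Δλ/2) = 0.438279
c = 2·arcsin(√a) = 1.447038 rad = 82.9092°
d = R·c = 6371 × 1.447038 = 9219.1 km

9219 km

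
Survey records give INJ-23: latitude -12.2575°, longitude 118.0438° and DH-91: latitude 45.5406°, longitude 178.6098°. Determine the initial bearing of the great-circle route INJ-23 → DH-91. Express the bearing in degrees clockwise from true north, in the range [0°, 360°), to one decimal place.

Δλ = 60.5660°
y = sin Δλ · cos φ₂ = 0.609997
x = cos φ₁ sin φ₂ − sin φ₁ cos φ₂ cos Δλ = 0.770550
θ = atan2(y, x) = 38.3665° → 38.3665° (mod 360°)

38.4°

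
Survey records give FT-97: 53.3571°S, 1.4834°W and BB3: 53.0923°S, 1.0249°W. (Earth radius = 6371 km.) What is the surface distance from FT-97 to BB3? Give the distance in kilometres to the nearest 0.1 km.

Δφ = 0.2648°,  Δλ = 0.4585°
a = sin²(Δφ/2) + cos φ₁ cos φ₂ sin²(Δλ/2) = 0.000011
c = 2·arcsin(√a) = 0.006657 rad = 0.3814°
d = R·c = 6371 × 0.006657 = 42.4 km

42.4 km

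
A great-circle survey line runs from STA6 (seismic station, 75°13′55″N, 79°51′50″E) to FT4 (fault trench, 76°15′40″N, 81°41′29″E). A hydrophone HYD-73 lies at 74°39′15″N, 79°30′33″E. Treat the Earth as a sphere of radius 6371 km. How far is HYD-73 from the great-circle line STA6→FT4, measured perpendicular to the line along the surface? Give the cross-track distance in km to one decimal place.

15.2 km

STA6: φ = +75.23194°, λ = +79.86389°
FT4: φ = +76.26111°, λ = +81.69139°
HYD-73: φ = +74.65417°, λ = +79.50917°
δ₁₃ = central angle STA6→HYD-73 = 0.010212 rad  (haversine)
θ₁₃ = bearing STA6→HYD-73 = 189.233°,  θ₁₂ = bearing STA6→FT4 = 22.731°
dₓₜ = R·arcsin(sin δ₁₃ · sin(θ₁₃ − θ₁₂)) = 6371·arcsin(0.01021·sin(166.502°)) = 15.185 km
|dₓₜ| = 15.185 km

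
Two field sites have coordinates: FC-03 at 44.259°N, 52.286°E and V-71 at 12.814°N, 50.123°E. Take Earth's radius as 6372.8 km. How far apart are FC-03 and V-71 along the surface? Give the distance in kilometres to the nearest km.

Δφ = -31.4450°,  Δλ = -2.1630°
a = sin²(Δφ/2) + cos φ₁ cos φ₂ sin²(Δλ/2) = 0.073678
c = 2·arcsin(√a) = 0.549772 rad = 31.4996°
d = R·c = 6372.8 × 0.549772 = 3503.6 km

3504 km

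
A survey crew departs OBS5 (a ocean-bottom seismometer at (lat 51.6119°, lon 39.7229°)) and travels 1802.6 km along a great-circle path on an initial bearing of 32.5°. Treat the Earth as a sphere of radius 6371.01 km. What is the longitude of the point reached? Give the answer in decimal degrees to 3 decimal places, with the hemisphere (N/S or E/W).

δ = d/R = 1802.6/6371.01 = 0.282938 rad
φ₂ = arcsin(sin φ₁ cos δ + cos φ₁ sin δ cos θ)
   = arcsin(0.78382·0.96024 + 0.62098·0.27918·0.84339) = 64.01019°
λ₂ = λ₁ + atan2(sin θ sin δ cos φ₁, cos δ − sin φ₁ sin φ₂) = 59.74031°

59.740°E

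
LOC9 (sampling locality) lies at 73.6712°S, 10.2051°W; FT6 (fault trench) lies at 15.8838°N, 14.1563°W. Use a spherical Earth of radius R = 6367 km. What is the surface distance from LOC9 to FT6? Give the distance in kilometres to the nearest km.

9956 km

Δφ = 89.5550°,  Δλ = -3.9512°
a = sin²(Δφ/2) + cos φ₁ cos φ₂ sin²(Δλ/2) = 0.496438
c = 2·arcsin(√a) = 1.563672 rad = 89.5918°
d = R·c = 6367 × 1.563672 = 9955.9 km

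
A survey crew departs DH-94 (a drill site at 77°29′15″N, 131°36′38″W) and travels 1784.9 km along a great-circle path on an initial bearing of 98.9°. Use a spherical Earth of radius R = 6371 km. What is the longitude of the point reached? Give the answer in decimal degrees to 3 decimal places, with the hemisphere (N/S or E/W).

DH-94: φ = +77.48750°, λ = -131.61056°
δ = d/R = 1784.9/6371 = 0.280160 rad
φ₂ = arcsin(sin φ₁ cos δ + cos φ₁ sin δ cos θ)
   = arcsin(0.97625·0.96101 + 0.21665·0.27651·-0.15471) = 68.26675°
λ₂ = λ₁ + atan2(sin θ sin δ cos φ₁, cos δ − sin φ₁ sin φ₂) = -84.07003°

84.070°W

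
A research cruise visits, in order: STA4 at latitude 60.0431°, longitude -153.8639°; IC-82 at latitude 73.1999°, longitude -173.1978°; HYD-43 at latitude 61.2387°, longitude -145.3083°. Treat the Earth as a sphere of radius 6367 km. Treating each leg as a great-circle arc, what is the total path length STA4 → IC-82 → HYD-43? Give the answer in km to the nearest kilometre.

3432 km

STA4→IC-82: c = 0.263011 rad, d = 1674.59 km
IC-82→HYD-43: c = 0.276066 rad, d = 1757.71 km
Total = 1674.59 + 1757.71 = 3432.31 km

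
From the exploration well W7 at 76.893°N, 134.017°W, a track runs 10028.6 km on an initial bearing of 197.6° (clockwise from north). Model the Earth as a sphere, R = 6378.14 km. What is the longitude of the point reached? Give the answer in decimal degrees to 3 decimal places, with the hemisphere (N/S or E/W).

152.064°W

δ = d/R = 10028.6/6378.14 = 1.572339 rad
φ₂ = arcsin(sin φ₁ cos δ + cos φ₁ sin δ cos θ)
   = arcsin(0.97395·-0.00154 + 0.22677·1.00000·-0.95319) = -12.57150°
λ₂ = λ₁ + atan2(sin θ sin δ cos φ₁, cos δ − sin φ₁ sin φ₂) = -152.06399°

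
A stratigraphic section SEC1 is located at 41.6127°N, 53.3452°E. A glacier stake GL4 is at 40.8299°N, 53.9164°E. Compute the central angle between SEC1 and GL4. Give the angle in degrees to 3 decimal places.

0.893°

Δφ = -0.7828°,  Δλ = 0.5712°
a = sin²(Δφ/2) + cos φ₁ cos φ₂ sin²(Δλ/2) = 0.000061
c = 2·arcsin(√a) = 0.015585 rad = 0.8929°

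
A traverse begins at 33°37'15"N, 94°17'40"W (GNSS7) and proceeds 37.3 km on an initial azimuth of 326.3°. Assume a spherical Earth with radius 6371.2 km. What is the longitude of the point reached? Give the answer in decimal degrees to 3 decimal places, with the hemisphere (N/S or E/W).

94.519°W

GNSS7: φ = +33.62083°, λ = -94.29444°
δ = d/R = 37.3/6371.2 = 0.005854 rad
φ₂ = arcsin(sin φ₁ cos δ + cos φ₁ sin δ cos θ)
   = arcsin(0.55369·0.99998 + 0.83272·0.00585·0.83195) = 33.89970°
λ₂ = λ₁ + atan2(sin θ sin δ cos φ₁, cos δ − sin φ₁ sin φ₂) = -94.51867°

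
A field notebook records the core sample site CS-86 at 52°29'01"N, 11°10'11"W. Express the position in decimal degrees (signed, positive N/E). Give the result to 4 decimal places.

+52.4836°, -11.1697°

lat: 52.4836° N → +52.4836°
lon: 11.1697° W → -11.1697°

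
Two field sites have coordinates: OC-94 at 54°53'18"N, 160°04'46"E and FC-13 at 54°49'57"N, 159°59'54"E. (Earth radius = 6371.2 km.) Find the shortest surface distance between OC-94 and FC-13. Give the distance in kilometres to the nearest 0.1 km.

OC-94: φ = +54.88833°, λ = +160.07944°
FC-13: φ = +54.83250°, λ = +159.99833°
Δφ = -0.0558°,  Δλ = -0.0811°
a = sin²(Δφ/2) + cos φ₁ cos φ₂ sin²(Δλ/2) = 0.000000
c = 2·arcsin(√a) = 0.001270 rad = 0.0728°
d = R·c = 6371.2 × 0.001270 = 8.1 km

8.1 km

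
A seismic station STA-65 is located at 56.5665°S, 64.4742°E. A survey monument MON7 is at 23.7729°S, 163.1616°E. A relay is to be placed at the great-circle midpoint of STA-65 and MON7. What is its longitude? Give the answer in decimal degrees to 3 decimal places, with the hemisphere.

129.950°E

Bx = cos φ₂ cos Δλ = -0.138227,  By = cos φ₂ sin Δλ = 0.904651
φₘ = atan2(sin φ₁ + sin φ₂, √((cos φ₁ + Bx)² + By²)) = -51.22048°
λₘ = λ₁ + atan2(By, cos φ₁ + Bx) = 129.94966°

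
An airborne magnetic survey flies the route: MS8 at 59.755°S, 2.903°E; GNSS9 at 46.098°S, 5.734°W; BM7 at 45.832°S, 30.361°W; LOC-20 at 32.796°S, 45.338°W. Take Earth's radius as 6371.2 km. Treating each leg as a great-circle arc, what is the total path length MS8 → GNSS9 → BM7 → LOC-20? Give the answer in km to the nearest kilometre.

5451 km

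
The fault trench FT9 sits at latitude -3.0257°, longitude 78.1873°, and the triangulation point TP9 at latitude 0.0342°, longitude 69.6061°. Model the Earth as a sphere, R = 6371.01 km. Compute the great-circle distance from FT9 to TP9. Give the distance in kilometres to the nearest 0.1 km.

1012.6 km

Δφ = 3.0599°,  Δλ = -8.5812°
a = sin²(Δφ/2) + cos φ₁ cos φ₂ sin²(Δλ/2) = 0.006302
c = 2·arcsin(√a) = 0.158942 rad = 9.1067°
d = R·c = 6371.01 × 0.158942 = 1012.6 km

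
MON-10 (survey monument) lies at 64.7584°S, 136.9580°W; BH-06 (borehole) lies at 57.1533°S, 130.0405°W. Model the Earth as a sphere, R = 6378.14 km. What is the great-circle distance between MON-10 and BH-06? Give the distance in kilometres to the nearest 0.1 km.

Δφ = 7.6051°,  Δλ = 6.9175°
a = sin²(Δφ/2) + cos φ₁ cos φ₂ sin²(Δλ/2) = 0.005240
c = 2·arcsin(√a) = 0.144902 rad = 8.3023°
d = R·c = 6378.14 × 0.144902 = 924.2 km

924.2 km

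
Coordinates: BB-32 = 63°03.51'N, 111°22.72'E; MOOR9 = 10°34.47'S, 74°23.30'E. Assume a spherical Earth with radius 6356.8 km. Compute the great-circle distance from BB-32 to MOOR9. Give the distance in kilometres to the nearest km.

BB-32: φ = +63.05850°, λ = +111.37867°
MOOR9: φ = -10.57450°, λ = +74.38833°
Δφ = -73.6330°,  Δλ = -36.9903°
a = sin²(Δφ/2) + cos φ₁ cos φ₂ sin²(Δλ/2) = 0.403925
c = 2·arcsin(√a) = 1.377445 rad = 78.9218°
d = R·c = 6356.8 × 1.377445 = 8756.1 km

8756 km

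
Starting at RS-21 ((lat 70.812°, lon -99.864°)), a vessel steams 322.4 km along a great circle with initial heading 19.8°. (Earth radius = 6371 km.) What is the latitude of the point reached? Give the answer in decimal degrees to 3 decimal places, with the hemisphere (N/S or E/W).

δ = d/R = 322.4/6371 = 0.050604 rad
φ₂ = arcsin(sin φ₁ cos δ + cos φ₁ sin δ cos θ)
   = arcsin(0.94445·0.99872 + 0.32867·0.05058·0.94088) = 73.51182°
λ₂ = λ₁ + atan2(sin θ sin δ cos φ₁, cos δ − sin φ₁ sin φ₂) = -96.40290°

73.512°N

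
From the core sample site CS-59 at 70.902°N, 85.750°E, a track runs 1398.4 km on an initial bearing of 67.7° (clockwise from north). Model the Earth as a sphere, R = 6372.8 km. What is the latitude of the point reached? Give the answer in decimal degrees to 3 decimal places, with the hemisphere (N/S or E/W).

δ = d/R = 1398.4/6372.8 = 0.219433 rad
φ₂ = arcsin(sin φ₁ cos δ + cos φ₁ sin δ cos θ)
   = arcsin(0.94496·0.97602 + 0.32718·0.21768·0.37946) = 71.68189°
λ₂ = λ₁ + atan2(sin θ sin δ cos φ₁, cos δ − sin φ₁ sin φ₂) = 125.60083°

71.682°N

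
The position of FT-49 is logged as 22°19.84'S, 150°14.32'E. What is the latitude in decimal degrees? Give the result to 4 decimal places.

22.3307°S

22° + 19.84′/60 = 22 + 0.33067 = 22.3307°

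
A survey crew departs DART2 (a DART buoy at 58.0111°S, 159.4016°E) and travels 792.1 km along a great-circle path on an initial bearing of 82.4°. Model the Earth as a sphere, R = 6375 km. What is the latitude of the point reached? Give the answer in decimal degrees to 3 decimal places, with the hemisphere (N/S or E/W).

56.401°S

δ = d/R = 792.1/6375 = 0.124251 rad
φ₂ = arcsin(sin φ₁ cos δ + cos φ₁ sin δ cos θ)
   = arcsin(-0.84815·0.99229 + 0.52975·0.12393·0.13226) = -56.40081°
λ₂ = λ₁ + atan2(sin θ sin δ cos φ₁, cos δ − sin φ₁ sin φ₂) = 172.22734°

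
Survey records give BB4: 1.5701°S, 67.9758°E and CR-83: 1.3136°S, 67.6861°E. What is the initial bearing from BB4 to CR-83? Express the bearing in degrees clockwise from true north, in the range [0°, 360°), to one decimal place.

Δλ = -0.2897°
y = sin Δλ · cos φ₂ = -0.005055
x = cos φ₁ sin φ₂ − sin φ₁ cos φ₂ cos Δλ = 0.004476
θ = atan2(y, x) = -48.4731° → 311.5269° (mod 360°)

311.5°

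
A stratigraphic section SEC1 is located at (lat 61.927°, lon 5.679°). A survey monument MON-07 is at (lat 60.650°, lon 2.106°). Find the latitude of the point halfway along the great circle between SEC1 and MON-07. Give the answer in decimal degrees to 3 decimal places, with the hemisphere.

61.300°N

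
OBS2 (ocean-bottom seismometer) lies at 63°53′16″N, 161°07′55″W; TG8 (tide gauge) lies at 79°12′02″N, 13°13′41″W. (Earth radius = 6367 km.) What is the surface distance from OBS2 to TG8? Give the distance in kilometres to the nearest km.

3966 km

OBS2: φ = +63.88778°, λ = -161.13194°
TG8: φ = +79.20056°, λ = -13.22806°
Δφ = 15.3128°,  Δλ = 147.9039°
a = sin²(Δφ/2) + cos φ₁ cos φ₂ sin²(Δλ/2) = 0.093917
c = 2·arcsin(√a) = 0.622940 rad = 35.6918°
d = R·c = 6367 × 0.622940 = 3966.3 km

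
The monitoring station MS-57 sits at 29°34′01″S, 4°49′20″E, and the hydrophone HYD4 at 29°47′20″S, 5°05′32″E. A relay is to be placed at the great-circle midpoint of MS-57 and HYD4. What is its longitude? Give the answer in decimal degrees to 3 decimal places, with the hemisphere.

4.957°E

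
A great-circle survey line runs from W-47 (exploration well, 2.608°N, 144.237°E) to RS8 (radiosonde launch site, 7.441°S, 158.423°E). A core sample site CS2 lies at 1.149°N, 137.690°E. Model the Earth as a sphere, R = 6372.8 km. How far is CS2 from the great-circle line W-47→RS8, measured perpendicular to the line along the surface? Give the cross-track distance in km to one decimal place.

δ₁₃ = central angle W-47→CS2 = 0.117007 rad  (haversine)
θ₁₃ = bearing W-47→CS2 = 257.551°,  θ₁₂ = bearing W-47→RS8 = 125.466°
dₓₜ = R·arcsin(sin δ₁₃ · sin(θ₁₃ − θ₁₂)) = 6372.8·arcsin(0.11674·sin(132.086°)) = 552.816 km
|dₓₜ| = 552.816 km

552.8 km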